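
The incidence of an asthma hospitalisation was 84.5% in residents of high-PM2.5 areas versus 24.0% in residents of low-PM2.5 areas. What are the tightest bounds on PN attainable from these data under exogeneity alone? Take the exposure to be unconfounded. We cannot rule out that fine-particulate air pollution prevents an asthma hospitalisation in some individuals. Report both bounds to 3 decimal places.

0.716 ≤ PN ≤ 0.899

p₁ = 0.845, p₀ = 0.24.
Under exogeneity alone the bounds on PN are max{0,(p₁−p₀)/p₁} ≤ PN ≤ min{1,(1−p₀)/p₁}.
  lower = (p₁ − p₀)/p₁ = 0.605 / 0.845 ≈ 0.7160
  upper = min{1, (1 − p₀)/p₁} = 0.76 / 0.845 ≈ 0.8994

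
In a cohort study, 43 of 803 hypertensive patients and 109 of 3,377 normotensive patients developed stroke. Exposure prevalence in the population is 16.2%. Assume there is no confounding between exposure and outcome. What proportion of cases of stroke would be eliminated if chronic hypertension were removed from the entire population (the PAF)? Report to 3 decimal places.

p₁ = P(outcome | exposed) = 43/803 = 0.053549
p₀ = P(outcome | unexposed) = 109/3377 = 0.032277
Overall risk P(Y=1) = π·p₁ + (1−π)·p₀ = 0.162×0.053549 + 0.838×0.032277 = 0.035723.
Under exogeneity, PAF = [P(Y=1) − p₀] / P(Y=1).
PAF = (0.035723 − 0.032277) / 0.035723 ≈ 0.0965

PAF ≈ 0.096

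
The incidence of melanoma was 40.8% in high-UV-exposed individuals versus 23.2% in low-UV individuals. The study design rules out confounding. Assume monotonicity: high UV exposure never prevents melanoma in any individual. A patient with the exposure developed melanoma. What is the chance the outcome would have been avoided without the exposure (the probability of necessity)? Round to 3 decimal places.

PN ≈ 0.431

p₁ = 0.408, p₀ = 0.232.
Under exogeneity and monotonicity, PN = (p₁ − p₀) / p₁.
PN = (0.408 − 0.232) / 0.408 = 0.176 / 0.408 ≈ 0.4314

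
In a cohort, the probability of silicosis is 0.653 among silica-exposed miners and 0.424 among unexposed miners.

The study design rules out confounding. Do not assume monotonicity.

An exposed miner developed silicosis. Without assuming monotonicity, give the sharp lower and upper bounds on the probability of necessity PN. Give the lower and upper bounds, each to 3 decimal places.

Let p₁ = 0.653, p₀ = 0.424.
Under exogeneity alone the bounds on PN are max{0,(p₁−p₀)/p₁} ≤ PN ≤ min{1,(1−p₀)/p₁}.
  lower = (p₁ − p₀)/p₁ = 0.229 / 0.653 ≈ 0.3507
  upper = min{1, (1 − p₀)/p₁} = 0.576 / 0.653 ≈ 0.8821

0.351 ≤ PN ≤ 0.882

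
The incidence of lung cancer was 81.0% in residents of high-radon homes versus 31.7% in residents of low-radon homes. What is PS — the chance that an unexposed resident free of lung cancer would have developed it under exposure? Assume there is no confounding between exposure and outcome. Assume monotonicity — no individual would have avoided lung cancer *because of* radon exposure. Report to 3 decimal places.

p₁ = 0.81, p₀ = 0.317.
Under exogeneity and monotonicity, PS = (p₁ − p₀) / (1 − p₀).
PS = (0.81 − 0.317) / (1 − 0.317) = 0.493 / 0.683 ≈ 0.7218

PS ≈ 0.722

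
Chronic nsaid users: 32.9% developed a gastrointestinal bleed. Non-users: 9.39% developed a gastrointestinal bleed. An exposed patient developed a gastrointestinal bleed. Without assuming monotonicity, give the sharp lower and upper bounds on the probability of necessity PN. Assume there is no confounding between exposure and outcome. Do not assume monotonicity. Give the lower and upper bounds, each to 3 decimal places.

0.715 ≤ PN ≤ 1.000

p₁ = 0.329, p₀ = 0.0939.
Under exogeneity alone the bounds on PN are max{0,(p₁−p₀)/p₁} ≤ PN ≤ min{1,(1−p₀)/p₁}.
  lower = (p₁ − p₀)/p₁ = 0.2351 / 0.329 ≈ 0.7146
  upper = min{1, (1 − p₀)/p₁} = 0.9061 / 0.329 ≈ 2.7541 → capped at 1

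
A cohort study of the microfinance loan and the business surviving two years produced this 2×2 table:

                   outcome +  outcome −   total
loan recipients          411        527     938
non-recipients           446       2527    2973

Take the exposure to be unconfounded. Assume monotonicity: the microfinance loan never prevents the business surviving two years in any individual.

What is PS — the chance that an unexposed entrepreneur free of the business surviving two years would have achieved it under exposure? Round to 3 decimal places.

p₁ = P(outcome | exposed) = 411/938 = 0.43817
p₀ = P(outcome | unexposed) = 446/2973 = 0.15002
Under exogeneity and monotonicity, PS = (p₁ − p₀) / (1 − p₀).
PS = (0.43817 − 0.15002) / (1 − 0.15002) = 0.28815 / 0.84998 ≈ 0.3390

PS ≈ 0.339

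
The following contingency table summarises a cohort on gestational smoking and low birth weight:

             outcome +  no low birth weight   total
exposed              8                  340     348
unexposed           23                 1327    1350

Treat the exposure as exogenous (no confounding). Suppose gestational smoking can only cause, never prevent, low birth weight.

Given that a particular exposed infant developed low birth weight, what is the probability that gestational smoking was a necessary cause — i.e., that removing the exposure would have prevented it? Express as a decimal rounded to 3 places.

PN ≈ 0.259

p₁ = P(outcome | exposed) = 8/348 = 0.022989
p₀ = P(outcome | unexposed) = 23/1350 = 0.017037
Under exogeneity and monotonicity, PN = (p₁ − p₀) / p₁.
PN = (0.022989 − 0.017037) / 0.022989 = 0.0059515 / 0.022989 ≈ 0.2589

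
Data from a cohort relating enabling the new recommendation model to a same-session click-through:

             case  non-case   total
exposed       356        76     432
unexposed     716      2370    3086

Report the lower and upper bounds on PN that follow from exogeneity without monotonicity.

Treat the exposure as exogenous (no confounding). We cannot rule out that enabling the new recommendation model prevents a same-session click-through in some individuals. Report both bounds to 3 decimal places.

0.718 ≤ PN ≤ 0.932

p₁ = P(outcome | exposed) = 356/432 = 0.82407
p₀ = P(outcome | unexposed) = 716/3086 = 0.23202
Under exogeneity alone the bounds on PN are max{0,(p₁−p₀)/p₁} ≤ PN ≤ min{1,(1−p₀)/p₁}.
  lower = (p₁ − p₀)/p₁ = 0.59206 / 0.82407 ≈ 0.7185
  upper = min{1, (1 − p₀)/p₁} = 0.76798 / 0.82407 ≈ 0.9319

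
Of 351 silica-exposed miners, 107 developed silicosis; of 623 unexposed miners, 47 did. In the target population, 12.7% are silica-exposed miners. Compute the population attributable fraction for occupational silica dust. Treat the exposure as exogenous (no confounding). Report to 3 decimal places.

PAF ≈ 0.279

p₁ = P(outcome | exposed) = 107/351 = 0.30484
p₀ = P(outcome | unexposed) = 47/623 = 0.075441
Overall risk P(Y=1) = π·p₁ + (1−π)·p₀ = 0.127×0.30484 + 0.873×0.075441 = 0.10458.
Under exogeneity, PAF = [P(Y=1) − p₀] / P(Y=1).
PAF = (0.10458 − 0.075441) / 0.10458 ≈ 0.2786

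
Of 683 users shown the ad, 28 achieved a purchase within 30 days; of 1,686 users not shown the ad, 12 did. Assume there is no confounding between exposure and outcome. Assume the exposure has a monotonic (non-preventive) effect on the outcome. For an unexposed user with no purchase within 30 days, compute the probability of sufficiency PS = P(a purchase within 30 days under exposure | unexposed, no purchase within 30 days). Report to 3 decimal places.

PS ≈ 0.034

p₁ = P(outcome | exposed) = 28/683 = 0.040996
p₀ = P(outcome | unexposed) = 12/1686 = 0.0071174
Under exogeneity and monotonicity, PS = (p₁ − p₀) / (1 − p₀).
PS = (0.040996 − 0.0071174) / (1 − 0.0071174) = 0.033878 / 0.99288 ≈ 0.0341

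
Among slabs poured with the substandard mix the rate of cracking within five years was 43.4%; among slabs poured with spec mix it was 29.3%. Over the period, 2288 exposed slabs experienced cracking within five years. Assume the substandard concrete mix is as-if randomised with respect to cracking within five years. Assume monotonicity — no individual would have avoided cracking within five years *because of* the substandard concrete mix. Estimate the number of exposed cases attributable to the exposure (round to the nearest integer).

p₁ = 0.434, p₀ = 0.293.
PN = (p₁ − p₀)/p₁ = (0.434 − 0.293) / 0.434 ≈ 0.32488.
Attributable cases ≈ PN × (exposed cases) = 0.32488 × 2288 ≈ 743.34.

about 743 cases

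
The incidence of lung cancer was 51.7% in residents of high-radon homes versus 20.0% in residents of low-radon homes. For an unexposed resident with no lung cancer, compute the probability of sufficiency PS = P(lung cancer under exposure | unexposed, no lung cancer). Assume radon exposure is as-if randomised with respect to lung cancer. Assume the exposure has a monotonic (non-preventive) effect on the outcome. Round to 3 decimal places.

p₁ = 0.517, p₀ = 0.2.
Under exogeneity and monotonicity, PS = (p₁ − p₀) / (1 − p₀).
PS = (0.517 − 0.2) / (1 − 0.2) = 0.317 / 0.8 ≈ 0.3962

PS ≈ 0.396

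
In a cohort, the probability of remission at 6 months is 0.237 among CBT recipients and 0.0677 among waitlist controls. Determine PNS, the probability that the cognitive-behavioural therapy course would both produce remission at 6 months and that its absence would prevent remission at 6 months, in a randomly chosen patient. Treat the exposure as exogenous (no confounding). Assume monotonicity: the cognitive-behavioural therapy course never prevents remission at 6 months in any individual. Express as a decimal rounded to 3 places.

Let p₁ = 0.237, p₀ = 0.0677.
Under exogeneity and monotonicity, PNS = p₁ − p₀.
PNS = 0.237 − 0.0677 = 0.1693

PNS ≈ 0.169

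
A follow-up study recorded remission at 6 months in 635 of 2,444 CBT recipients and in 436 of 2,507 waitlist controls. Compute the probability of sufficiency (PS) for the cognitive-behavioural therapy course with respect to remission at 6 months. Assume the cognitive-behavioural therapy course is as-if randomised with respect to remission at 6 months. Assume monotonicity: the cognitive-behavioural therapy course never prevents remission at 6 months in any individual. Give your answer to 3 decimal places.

p₁ = P(outcome | exposed) = 635/2444 = 0.25982
p₀ = P(outcome | unexposed) = 436/2507 = 0.17391
Under exogeneity and monotonicity, PS = (p₁ − p₀) / (1 − p₀).
PS = (0.25982 − 0.17391) / (1 − 0.17391) = 0.085907 / 0.82609 ≈ 0.1040

PS ≈ 0.104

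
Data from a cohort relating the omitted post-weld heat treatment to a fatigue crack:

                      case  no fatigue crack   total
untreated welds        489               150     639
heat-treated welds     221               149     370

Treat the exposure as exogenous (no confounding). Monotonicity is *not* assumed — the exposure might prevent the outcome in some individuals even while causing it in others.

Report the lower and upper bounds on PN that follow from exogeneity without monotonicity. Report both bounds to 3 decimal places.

p₁ = P(outcome | exposed) = 489/639 = 0.76526
p₀ = P(outcome | unexposed) = 221/370 = 0.5973
Under exogeneity alone the bounds on PN are max{0,(p₁−p₀)/p₁} ≤ PN ≤ min{1,(1−p₀)/p₁}.
  lower = (p₁ − p₀)/p₁ = 0.16796 / 0.76526 ≈ 0.2195
  upper = min{1, (1 − p₀)/p₁} = 0.4027 / 0.76526 ≈ 0.5262

0.219 ≤ PN ≤ 0.526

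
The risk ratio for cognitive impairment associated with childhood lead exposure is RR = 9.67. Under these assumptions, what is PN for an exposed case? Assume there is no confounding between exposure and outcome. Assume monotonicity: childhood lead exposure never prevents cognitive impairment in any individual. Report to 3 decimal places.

PN ≈ 0.897

Under exogeneity and monotonicity, PN = (RR − 1) / RR = 1 − 1/RR.
PN = (9.67 − 1) / 9.67 = 8.67 / 9.67 ≈ 0.8966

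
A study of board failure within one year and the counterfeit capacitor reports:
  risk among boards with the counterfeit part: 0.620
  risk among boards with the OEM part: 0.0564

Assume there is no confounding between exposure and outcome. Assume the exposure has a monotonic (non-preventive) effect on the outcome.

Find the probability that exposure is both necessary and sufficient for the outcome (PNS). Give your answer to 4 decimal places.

PNS ≈ 0.5636

Let p₁ = 0.62, p₀ = 0.0564.
Under exogeneity and monotonicity, PNS = p₁ − p₀.
PNS = 0.62 − 0.0564 = 0.5636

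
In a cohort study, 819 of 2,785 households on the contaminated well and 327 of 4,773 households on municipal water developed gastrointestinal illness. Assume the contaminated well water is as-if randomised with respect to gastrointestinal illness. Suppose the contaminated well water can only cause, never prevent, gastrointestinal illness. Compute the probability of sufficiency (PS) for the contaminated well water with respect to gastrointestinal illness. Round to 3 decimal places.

PS ≈ 0.242

p₁ = P(outcome | exposed) = 819/2785 = 0.29408
p₀ = P(outcome | unexposed) = 327/4773 = 0.06851
Under exogeneity and monotonicity, PS = (p₁ − p₀) / (1 − p₀).
PS = (0.29408 − 0.06851) / (1 − 0.06851) = 0.22557 / 0.93149 ≈ 0.2422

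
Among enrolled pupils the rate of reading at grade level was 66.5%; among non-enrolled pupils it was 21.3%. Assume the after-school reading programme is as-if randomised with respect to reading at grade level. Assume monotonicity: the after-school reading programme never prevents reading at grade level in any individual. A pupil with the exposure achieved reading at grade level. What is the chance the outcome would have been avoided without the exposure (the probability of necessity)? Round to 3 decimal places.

PN ≈ 0.680

p₁ = 0.665, p₀ = 0.213.
Under exogeneity and monotonicity, PN = (p₁ − p₀) / p₁.
PN = (0.665 − 0.213) / 0.665 = 0.452 / 0.665 ≈ 0.6797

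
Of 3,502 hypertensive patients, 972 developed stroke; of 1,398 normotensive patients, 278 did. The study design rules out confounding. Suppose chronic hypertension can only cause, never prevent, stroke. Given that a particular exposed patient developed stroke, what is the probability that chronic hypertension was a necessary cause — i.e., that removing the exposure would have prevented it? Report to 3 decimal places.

PN ≈ 0.284

p₁ = P(outcome | exposed) = 972/3502 = 0.27756
p₀ = P(outcome | unexposed) = 278/1398 = 0.19886
Under exogeneity and monotonicity, PN = (p₁ − p₀) / p₁.
PN = (0.27756 − 0.19886) / 0.27756 = 0.0787 / 0.27756 ≈ 0.2835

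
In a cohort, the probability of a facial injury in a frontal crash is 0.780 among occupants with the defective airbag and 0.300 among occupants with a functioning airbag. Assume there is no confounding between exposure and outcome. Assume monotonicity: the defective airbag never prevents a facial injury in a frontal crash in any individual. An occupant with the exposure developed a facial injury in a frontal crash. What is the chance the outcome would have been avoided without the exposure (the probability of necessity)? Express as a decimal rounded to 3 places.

Let p₁ = 0.78, p₀ = 0.3.
Under exogeneity and monotonicity, PN = (p₁ − p₀) / p₁.
PN = (0.78 − 0.3) / 0.78 = 0.48 / 0.78 ≈ 0.6154

PN ≈ 0.615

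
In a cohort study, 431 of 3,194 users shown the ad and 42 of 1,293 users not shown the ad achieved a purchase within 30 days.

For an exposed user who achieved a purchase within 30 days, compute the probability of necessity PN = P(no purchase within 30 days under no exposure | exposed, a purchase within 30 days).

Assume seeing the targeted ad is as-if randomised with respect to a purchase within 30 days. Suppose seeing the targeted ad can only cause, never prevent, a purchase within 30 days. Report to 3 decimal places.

p₁ = P(outcome | exposed) = 431/3194 = 0.13494
p₀ = P(outcome | unexposed) = 42/1293 = 0.032483
Under exogeneity and monotonicity, PN = (p₁ − p₀) / p₁.
PN = (0.13494 − 0.032483) / 0.13494 = 0.10246 / 0.13494 ≈ 0.7593

PN ≈ 0.759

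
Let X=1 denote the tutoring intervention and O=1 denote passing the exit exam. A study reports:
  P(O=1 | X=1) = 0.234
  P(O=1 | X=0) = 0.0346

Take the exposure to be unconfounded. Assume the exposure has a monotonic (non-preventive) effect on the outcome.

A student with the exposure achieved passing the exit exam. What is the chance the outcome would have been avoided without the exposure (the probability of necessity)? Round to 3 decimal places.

PN ≈ 0.852

Let p₁ = 0.234, p₀ = 0.0346.
Under exogeneity and monotonicity, PN = (p₁ − p₀) / p₁.
PN = (0.234 − 0.0346) / 0.234 = 0.1994 / 0.234 ≈ 0.8521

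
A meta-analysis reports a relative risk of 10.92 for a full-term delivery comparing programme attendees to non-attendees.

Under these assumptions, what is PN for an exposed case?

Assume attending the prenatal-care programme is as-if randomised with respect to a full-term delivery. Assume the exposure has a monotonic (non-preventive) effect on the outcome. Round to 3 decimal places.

PN ≈ 0.908

Under exogeneity and monotonicity, PN = (RR − 1) / RR = 1 − 1/RR.
PN = (10.92 − 1) / 10.92 = 9.92 / 10.92 ≈ 0.9084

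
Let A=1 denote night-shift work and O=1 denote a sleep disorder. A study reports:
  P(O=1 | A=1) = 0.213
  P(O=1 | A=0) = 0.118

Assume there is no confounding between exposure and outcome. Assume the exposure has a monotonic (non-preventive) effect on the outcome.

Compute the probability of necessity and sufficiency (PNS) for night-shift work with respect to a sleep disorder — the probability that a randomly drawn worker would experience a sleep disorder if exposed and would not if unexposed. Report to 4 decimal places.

Let p₁ = 0.213, p₀ = 0.118.
Under exogeneity and monotonicity, PNS = p₁ − p₀.
PNS = 0.213 − 0.118 = 0.095

PNS ≈ 0.0950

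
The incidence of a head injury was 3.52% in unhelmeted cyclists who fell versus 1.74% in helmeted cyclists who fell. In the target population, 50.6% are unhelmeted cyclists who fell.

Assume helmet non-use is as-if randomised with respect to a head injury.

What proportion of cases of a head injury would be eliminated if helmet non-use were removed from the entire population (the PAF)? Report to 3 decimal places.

PAF ≈ 0.341

p₁ = 0.0352, p₀ = 0.0174.
Overall risk P(Y=1) = π·p₁ + (1−π)·p₀ = 0.506×0.0352 + 0.494×0.0174 = 0.026407.
Under exogeneity, PAF = [P(Y=1) − p₀] / P(Y=1).
PAF = (0.026407 − 0.0174) / 0.026407 ≈ 0.3411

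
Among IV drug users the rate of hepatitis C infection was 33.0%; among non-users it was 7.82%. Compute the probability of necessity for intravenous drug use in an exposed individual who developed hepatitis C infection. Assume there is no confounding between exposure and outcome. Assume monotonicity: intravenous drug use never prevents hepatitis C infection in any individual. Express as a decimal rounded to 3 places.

PN ≈ 0.763

p₁ = 0.33, p₀ = 0.0782.
Under exogeneity and monotonicity, PN = (p₁ − p₀) / p₁.
PN = (0.33 − 0.0782) / 0.33 = 0.2518 / 0.33 ≈ 0.7630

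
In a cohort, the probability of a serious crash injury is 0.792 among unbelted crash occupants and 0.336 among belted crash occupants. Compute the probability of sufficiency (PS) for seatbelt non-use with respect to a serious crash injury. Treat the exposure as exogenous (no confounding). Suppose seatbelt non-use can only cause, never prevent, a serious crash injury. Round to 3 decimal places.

PS ≈ 0.687

Let p₁ = 0.792, p₀ = 0.336.
Under exogeneity and monotonicity, PS = (p₁ − p₀) / (1 − p₀).
PS = (0.792 − 0.336) / (1 − 0.336) = 0.456 / 0.664 ≈ 0.6867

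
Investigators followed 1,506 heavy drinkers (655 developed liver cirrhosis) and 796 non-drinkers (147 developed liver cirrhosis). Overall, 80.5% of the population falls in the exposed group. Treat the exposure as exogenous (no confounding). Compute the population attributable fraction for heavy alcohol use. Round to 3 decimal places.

PAF ≈ 0.522

p₁ = P(outcome | exposed) = 655/1506 = 0.43493
p₀ = P(outcome | unexposed) = 147/796 = 0.18467
Overall risk P(Y=1) = π·p₁ + (1−π)·p₀ = 0.805×0.43493 + 0.195×0.18467 = 0.38613.
Under exogeneity, PAF = [P(Y=1) − p₀] / P(Y=1).
PAF = (0.38613 − 0.18467) / 0.38613 ≈ 0.5217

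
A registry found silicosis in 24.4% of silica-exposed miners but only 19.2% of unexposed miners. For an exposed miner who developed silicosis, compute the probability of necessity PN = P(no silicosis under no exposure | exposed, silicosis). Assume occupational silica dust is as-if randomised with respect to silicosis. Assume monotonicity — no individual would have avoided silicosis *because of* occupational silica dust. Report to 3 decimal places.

p₁ = 0.244, p₀ = 0.192.
Under exogeneity and monotonicity, PN = (p₁ − p₀) / p₁.
PN = (0.244 − 0.192) / 0.244 = 0.052 / 0.244 ≈ 0.2131

PN ≈ 0.213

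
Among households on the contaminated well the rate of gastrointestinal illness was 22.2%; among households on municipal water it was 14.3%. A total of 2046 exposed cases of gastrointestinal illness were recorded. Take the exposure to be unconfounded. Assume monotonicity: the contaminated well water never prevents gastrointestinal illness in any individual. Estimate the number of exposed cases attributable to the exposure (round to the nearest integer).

about 728 cases

p₁ = 0.222, p₀ = 0.143.
PN = (p₁ − p₀)/p₁ = (0.222 − 0.143) / 0.222 ≈ 0.35586.
Attributable cases ≈ PN × (exposed cases) = 0.35586 × 2046 ≈ 728.08.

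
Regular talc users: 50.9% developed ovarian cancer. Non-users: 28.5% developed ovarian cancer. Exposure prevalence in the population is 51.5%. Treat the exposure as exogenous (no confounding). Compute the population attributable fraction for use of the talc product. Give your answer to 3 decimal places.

p₁ = 0.509, p₀ = 0.285.
Overall risk P(Y=1) = π·p₁ + (1−π)·p₀ = 0.515×0.509 + 0.485×0.285 = 0.40036.
Under exogeneity, PAF = [P(Y=1) − p₀] / P(Y=1).
PAF = (0.40036 − 0.285) / 0.40036 ≈ 0.2881

PAF ≈ 0.288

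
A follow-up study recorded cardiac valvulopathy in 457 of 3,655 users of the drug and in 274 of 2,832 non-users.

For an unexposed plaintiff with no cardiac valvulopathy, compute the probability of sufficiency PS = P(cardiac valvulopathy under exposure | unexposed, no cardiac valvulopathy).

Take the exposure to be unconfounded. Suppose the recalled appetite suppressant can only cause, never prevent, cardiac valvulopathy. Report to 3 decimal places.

PS ≈ 0.031

p₁ = P(outcome | exposed) = 457/3655 = 0.12503
p₀ = P(outcome | unexposed) = 274/2832 = 0.096751
Under exogeneity and monotonicity, PS = (p₁ − p₀) / (1 − p₀).
PS = (0.12503 − 0.096751) / (1 − 0.096751) = 0.028283 / 0.90325 ≈ 0.0313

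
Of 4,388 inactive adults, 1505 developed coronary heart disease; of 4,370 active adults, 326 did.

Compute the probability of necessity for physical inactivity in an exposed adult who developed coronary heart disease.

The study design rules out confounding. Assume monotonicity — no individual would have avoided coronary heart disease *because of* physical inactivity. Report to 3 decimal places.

PN ≈ 0.782

p₁ = P(outcome | exposed) = 1505/4388 = 0.34298
p₀ = P(outcome | unexposed) = 326/4370 = 0.0746
Under exogeneity and monotonicity, PN = (p₁ − p₀) / p₁.
PN = (0.34298 − 0.0746) / 0.34298 = 0.26838 / 0.34298 ≈ 0.7825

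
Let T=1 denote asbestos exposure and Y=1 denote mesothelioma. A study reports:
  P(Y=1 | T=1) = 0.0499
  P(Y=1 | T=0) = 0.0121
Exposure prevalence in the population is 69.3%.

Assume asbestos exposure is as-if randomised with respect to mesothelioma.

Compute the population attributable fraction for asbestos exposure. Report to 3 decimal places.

PAF ≈ 0.684

Let p₁ = 0.0499, p₀ = 0.0121.
Overall risk P(Y=1) = π·p₁ + (1−π)·p₀ = 0.693×0.0499 + 0.307×0.0121 = 0.038295.
Under exogeneity, PAF = [P(Y=1) − p₀] / P(Y=1).
PAF = (0.038295 − 0.0121) / 0.038295 ≈ 0.6840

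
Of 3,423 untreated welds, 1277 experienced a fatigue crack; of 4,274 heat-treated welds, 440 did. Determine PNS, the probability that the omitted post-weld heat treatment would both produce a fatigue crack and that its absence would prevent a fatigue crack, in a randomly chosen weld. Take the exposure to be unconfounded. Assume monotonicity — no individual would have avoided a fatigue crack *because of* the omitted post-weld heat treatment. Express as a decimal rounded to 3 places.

PNS ≈ 0.270

p₁ = P(outcome | exposed) = 1277/3423 = 0.37306
p₀ = P(outcome | unexposed) = 440/4274 = 0.10295
Under exogeneity and monotonicity, PNS = p₁ − p₀.
PNS = 0.37306 − 0.10295 = 0.27012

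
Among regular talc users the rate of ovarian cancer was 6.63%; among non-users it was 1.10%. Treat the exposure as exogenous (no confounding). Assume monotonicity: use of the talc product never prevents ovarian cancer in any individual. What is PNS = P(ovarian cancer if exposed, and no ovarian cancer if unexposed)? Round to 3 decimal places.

PNS ≈ 0.055

p₁ = 0.0663, p₀ = 0.011.
Under exogeneity and monotonicity, PNS = p₁ − p₀.
PNS = 0.0663 − 0.011 = 0.0553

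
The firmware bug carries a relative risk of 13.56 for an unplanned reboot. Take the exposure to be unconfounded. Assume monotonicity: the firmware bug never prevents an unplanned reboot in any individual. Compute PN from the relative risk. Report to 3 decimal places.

PN ≈ 0.926

Under exogeneity and monotonicity, PN = (RR − 1) / RR = 1 − 1/RR.
PN = (13.56 − 1) / 13.56 = 12.56 / 13.56 ≈ 0.9263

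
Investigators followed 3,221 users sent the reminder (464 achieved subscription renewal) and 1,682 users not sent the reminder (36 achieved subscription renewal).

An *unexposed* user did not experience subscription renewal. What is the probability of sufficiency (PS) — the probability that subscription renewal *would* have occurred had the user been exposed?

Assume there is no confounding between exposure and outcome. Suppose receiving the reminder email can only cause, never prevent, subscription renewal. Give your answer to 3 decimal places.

PS ≈ 0.125

p₁ = P(outcome | exposed) = 464/3221 = 0.14405
p₀ = P(outcome | unexposed) = 36/1682 = 0.021403
Under exogeneity and monotonicity, PS = (p₁ − p₀) / (1 − p₀).
PS = (0.14405 − 0.021403) / (1 − 0.021403) = 0.12265 / 0.9786 ≈ 0.1253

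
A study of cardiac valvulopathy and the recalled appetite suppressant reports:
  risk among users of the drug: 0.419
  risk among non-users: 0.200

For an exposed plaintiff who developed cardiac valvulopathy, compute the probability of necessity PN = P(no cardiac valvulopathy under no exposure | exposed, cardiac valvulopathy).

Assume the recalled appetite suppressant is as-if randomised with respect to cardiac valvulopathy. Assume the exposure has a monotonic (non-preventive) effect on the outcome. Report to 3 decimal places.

Let p₁ = 0.419, p₀ = 0.2.
Under exogeneity and monotonicity, PN = (p₁ − p₀) / p₁.
PN = (0.419 − 0.2) / 0.419 = 0.219 / 0.419 ≈ 0.5227

PN ≈ 0.523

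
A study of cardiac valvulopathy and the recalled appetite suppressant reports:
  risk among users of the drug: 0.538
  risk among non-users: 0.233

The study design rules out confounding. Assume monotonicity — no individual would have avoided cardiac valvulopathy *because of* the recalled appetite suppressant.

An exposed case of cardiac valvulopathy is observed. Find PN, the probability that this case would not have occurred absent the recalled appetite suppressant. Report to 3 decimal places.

Let p₁ = 0.538, p₀ = 0.233.
Under exogeneity and monotonicity, PN = (p₁ − p₀) / p₁.
PN = (0.538 − 0.233) / 0.538 = 0.305 / 0.538 ≈ 0.5669

PN ≈ 0.567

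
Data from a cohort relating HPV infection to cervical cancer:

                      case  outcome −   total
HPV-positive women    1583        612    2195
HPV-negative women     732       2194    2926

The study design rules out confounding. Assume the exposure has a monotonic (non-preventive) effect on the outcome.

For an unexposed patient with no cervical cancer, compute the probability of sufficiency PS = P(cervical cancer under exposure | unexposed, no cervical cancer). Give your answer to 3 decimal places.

PS ≈ 0.628

p₁ = P(outcome | exposed) = 1583/2195 = 0.72118
p₀ = P(outcome | unexposed) = 732/2926 = 0.25017
Under exogeneity and monotonicity, PS = (p₁ − p₀) / (1 − p₀).
PS = (0.72118 − 0.25017) / (1 − 0.25017) = 0.47101 / 0.74983 ≈ 0.6282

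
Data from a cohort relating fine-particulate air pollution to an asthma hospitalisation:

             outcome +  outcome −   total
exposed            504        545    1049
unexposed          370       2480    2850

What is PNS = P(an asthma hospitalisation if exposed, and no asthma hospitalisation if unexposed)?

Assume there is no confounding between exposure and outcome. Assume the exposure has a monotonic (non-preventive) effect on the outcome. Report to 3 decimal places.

PNS ≈ 0.351

p₁ = P(outcome | exposed) = 504/1049 = 0.48046
p₀ = P(outcome | unexposed) = 370/2850 = 0.12982
Under exogeneity and monotonicity, PNS = p₁ − p₀.
PNS = 0.48046 − 0.12982 = 0.35063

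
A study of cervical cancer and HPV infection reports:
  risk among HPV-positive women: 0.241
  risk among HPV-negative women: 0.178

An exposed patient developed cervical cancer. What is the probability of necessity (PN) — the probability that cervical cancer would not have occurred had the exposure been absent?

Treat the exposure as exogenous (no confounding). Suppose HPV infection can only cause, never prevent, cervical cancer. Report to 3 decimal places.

PN ≈ 0.261

Let p₁ = 0.241, p₀ = 0.178.
Under exogeneity and monotonicity, PN = (p₁ − p₀) / p₁.
PN = (0.241 − 0.178) / 0.241 = 0.063 / 0.241 ≈ 0.2614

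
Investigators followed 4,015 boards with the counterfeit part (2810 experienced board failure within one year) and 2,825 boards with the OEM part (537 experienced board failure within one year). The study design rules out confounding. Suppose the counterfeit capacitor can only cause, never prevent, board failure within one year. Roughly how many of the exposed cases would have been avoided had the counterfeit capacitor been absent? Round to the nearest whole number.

p₁ = P(outcome | exposed) = 2810/4015 = 0.69988
p₀ = P(outcome | unexposed) = 537/2825 = 0.19009
PN = (p₁ − p₀)/p₁ = (0.69988 − 0.19009) / 0.69988 ≈ 0.72840.
Attributable cases ≈ PN × (exposed cases) = 0.72840 × 2810 ≈ 2046.79.

about 2047 cases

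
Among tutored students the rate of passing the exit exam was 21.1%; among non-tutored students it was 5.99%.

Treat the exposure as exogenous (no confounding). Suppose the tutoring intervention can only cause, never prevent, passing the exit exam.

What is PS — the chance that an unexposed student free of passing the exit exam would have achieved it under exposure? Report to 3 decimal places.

p₁ = 0.211, p₀ = 0.0599.
Under exogeneity and monotonicity, PS = (p₁ − p₀) / (1 − p₀).
PS = (0.211 − 0.0599) / (1 − 0.0599) = 0.1511 / 0.9401 ≈ 0.1607

PS ≈ 0.161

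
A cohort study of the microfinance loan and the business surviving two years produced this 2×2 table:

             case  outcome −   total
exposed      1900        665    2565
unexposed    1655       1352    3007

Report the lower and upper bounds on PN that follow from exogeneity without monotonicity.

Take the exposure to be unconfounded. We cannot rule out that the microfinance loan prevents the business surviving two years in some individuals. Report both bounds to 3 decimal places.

p₁ = P(outcome | exposed) = 1900/2565 = 0.74074
p₀ = P(outcome | unexposed) = 1655/3007 = 0.55038
Under exogeneity alone the bounds on PN are max{0,(p₁−p₀)/p₁} ≤ PN ≤ min{1,(1−p₀)/p₁}.
  lower = (p₁ − p₀)/p₁ = 0.19036 / 0.74074 ≈ 0.2570
  upper = min{1, (1 − p₀)/p₁} = 0.44962 / 0.74074 ≈ 0.6070

0.257 ≤ PN ≤ 0.607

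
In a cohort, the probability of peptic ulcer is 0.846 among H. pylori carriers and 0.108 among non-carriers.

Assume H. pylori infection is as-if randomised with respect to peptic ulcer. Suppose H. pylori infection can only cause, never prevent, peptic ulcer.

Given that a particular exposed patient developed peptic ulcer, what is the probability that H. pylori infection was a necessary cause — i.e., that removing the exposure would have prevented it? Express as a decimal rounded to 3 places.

PN ≈ 0.872

Let p₁ = 0.846, p₀ = 0.108.
Under exogeneity and monotonicity, PN = (p₁ − p₀) / p₁.
PN = (0.846 − 0.108) / 0.846 = 0.738 / 0.846 ≈ 0.8723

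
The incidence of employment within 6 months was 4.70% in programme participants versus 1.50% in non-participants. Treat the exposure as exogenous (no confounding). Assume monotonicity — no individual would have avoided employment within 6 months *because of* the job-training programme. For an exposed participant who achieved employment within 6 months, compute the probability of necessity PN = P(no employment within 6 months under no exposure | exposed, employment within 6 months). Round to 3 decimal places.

p₁ = 0.047, p₀ = 0.015.
Under exogeneity and monotonicity, PN = (p₁ − p₀) / p₁.
PN = (0.047 − 0.015) / 0.047 = 0.032 / 0.047 ≈ 0.6809

PN ≈ 0.681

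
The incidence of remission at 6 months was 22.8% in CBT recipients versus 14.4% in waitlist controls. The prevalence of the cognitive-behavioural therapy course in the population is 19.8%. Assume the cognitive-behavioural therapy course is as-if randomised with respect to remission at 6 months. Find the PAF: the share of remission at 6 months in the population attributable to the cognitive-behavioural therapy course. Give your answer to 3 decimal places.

PAF ≈ 0.104

p₁ = 0.228, p₀ = 0.144.
Overall risk P(Y=1) = π·p₁ + (1−π)·p₀ = 0.198×0.228 + 0.802×0.144 = 0.16063.
Under exogeneity, PAF = [P(Y=1) − p₀] / P(Y=1).
PAF = (0.16063 − 0.144) / 0.16063 ≈ 0.1035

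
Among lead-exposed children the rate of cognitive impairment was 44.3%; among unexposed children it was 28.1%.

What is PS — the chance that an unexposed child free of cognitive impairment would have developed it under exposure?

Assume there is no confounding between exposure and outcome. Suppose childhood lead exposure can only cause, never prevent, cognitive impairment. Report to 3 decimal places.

p₁ = 0.443, p₀ = 0.281.
Under exogeneity and monotonicity, PS = (p₁ − p₀) / (1 − p₀).
PS = (0.443 − 0.281) / (1 − 0.281) = 0.162 / 0.719 ≈ 0.2253

PS ≈ 0.225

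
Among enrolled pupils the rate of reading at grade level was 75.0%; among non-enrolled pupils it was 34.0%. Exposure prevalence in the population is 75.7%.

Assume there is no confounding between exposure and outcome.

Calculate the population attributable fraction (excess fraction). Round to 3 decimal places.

PAF ≈ 0.477

p₁ = 0.75, p₀ = 0.34.
Overall risk P(Y=1) = π·p₁ + (1−π)·p₀ = 0.757×0.75 + 0.243×0.34 = 0.65037.
Under exogeneity, PAF = [P(Y=1) − p₀] / P(Y=1).
PAF = (0.65037 − 0.34) / 0.65037 ≈ 0.4772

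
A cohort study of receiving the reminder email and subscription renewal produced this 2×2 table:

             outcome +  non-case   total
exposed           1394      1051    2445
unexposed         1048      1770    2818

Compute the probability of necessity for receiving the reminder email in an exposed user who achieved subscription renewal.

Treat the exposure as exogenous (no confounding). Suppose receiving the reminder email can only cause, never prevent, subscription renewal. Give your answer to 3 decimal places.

PN ≈ 0.348

p₁ = P(outcome | exposed) = 1394/2445 = 0.57014
p₀ = P(outcome | unexposed) = 1048/2818 = 0.37189
Under exogeneity and monotonicity, PN = (p₁ − p₀) / p₁.
PN = (0.57014 − 0.37189) / 0.57014 = 0.19825 / 0.57014 ≈ 0.3477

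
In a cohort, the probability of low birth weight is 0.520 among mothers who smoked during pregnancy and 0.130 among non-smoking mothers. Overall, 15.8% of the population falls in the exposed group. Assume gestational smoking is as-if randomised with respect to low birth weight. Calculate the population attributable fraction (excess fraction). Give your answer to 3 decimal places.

Let p₁ = 0.52, p₀ = 0.13.
Overall risk P(Y=1) = π·p₁ + (1−π)·p₀ = 0.158×0.52 + 0.842×0.13 = 0.19162.
Under exogeneity, PAF = [P(Y=1) − p₀] / P(Y=1).
PAF = (0.19162 − 0.13) / 0.19162 ≈ 0.3216

PAF ≈ 0.322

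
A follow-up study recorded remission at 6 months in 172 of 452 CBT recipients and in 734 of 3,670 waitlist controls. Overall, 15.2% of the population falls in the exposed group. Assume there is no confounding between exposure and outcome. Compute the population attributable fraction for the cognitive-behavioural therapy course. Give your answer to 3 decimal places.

p₁ = P(outcome | exposed) = 172/452 = 0.38053
p₀ = P(outcome | unexposed) = 734/3670 = 0.2
Overall risk P(Y=1) = π·p₁ + (1−π)·p₀ = 0.152×0.38053 + 0.848×0.2 = 0.22744.
Under exogeneity, PAF = [P(Y=1) − p₀] / P(Y=1).
PAF = (0.22744 − 0.2) / 0.22744 ≈ 0.1206

PAF ≈ 0.121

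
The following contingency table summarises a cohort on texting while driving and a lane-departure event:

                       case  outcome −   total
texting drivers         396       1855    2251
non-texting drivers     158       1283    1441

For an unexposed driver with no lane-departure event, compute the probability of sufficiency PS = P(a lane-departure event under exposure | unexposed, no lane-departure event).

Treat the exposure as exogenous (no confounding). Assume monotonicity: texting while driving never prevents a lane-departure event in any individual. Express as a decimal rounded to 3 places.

p₁ = P(outcome | exposed) = 396/2251 = 0.17592
p₀ = P(outcome | unexposed) = 158/1441 = 0.10965
Under exogeneity and monotonicity, PS = (p₁ − p₀)/(1 − p₀).
PS = (0.17592 − 0.10965) / 0.89035 ≈ 0.0744

PS ≈ 0.074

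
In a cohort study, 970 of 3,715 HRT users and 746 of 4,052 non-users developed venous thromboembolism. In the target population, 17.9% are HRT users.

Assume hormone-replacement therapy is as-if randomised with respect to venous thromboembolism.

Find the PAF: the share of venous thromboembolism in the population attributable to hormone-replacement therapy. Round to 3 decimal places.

p₁ = P(outcome | exposed) = 970/3715 = 0.2611
p₀ = P(outcome | unexposed) = 746/4052 = 0.18411
Overall risk P(Y=1) = π·p₁ + (1−π)·p₀ = 0.179×0.2611 + 0.821×0.18411 = 0.19789.
Under exogeneity, PAF = [P(Y=1) − p₀] / P(Y=1).
PAF = (0.19789 − 0.18411) / 0.19789 ≈ 0.0696

PAF ≈ 0.070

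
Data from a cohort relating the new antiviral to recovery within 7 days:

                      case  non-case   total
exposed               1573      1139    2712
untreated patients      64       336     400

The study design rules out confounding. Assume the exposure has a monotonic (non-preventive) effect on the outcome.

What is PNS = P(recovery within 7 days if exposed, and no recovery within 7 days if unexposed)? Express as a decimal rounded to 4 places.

PNS ≈ 0.4200

p₁ = P(outcome | exposed) = 1573/2712 = 0.58001
p₀ = P(outcome | unexposed) = 64/400 = 0.16
Under exogeneity and monotonicity, PNS = p₁ − p₀.
PNS = 0.58001 − 0.16 = 0.42001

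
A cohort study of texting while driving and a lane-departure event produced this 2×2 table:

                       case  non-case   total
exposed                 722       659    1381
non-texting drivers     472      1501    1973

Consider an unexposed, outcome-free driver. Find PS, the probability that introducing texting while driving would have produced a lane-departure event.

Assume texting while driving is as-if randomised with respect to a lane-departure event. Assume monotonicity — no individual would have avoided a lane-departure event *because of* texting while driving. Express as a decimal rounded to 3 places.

PS ≈ 0.373

p₁ = P(outcome | exposed) = 722/1381 = 0.52281
p₀ = P(outcome | unexposed) = 472/1973 = 0.23923
Under exogeneity and monotonicity, PS = (p₁ − p₀)/(1 − p₀).
PS = (0.52281 − 0.23923) / 0.76077 ≈ 0.3728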